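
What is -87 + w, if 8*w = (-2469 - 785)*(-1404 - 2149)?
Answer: 5780383/4 ≈ 1.4451e+6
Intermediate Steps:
w = 5780731/4 (w = ((-2469 - 785)*(-1404 - 2149))/8 = (-3254*(-3553))/8 = (⅛)*11561462 = 5780731/4 ≈ 1.4452e+6)
-87 + w = -87 + 5780731/4 = 5780383/4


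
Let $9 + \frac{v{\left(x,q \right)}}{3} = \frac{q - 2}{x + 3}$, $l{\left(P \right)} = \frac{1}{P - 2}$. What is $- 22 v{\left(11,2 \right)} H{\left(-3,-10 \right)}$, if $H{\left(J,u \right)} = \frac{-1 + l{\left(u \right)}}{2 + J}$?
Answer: $\frac{1287}{2} \approx 643.5$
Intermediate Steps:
$l{\left(P \right)} = \frac{1}{-2 + P}$
$v{\left(x,q \right)} = -27 + \frac{3 \left(-2 + q\right)}{3 + x}$ ($v{\left(x,q \right)} = -27 + 3 \frac{q - 2}{x + 3} = -27 + 3 \frac{-2 + q}{3 + x} = -27 + \frac{3 \left(-2 + q\right)}{3 + x}$)
$H{\left(J,u \right)} = \frac{-1 + \frac{1}{-2 + u}}{2 + J}$
$- 22 v{\left(11,2 \right)} H{\left(-3,-10 \right)} = - 22 \frac{3 \left(-29 + 2 - 99\right)}{3 + 11} \frac{3 - -10}{\left(-2 - 10\right) \left(2 - 3\right)} = - 22 \frac{3 \left(-29 + 2 - 99\right)}{14} \frac{3 + 10}{\left(-12\right) \left(-1\right)} = - 22 \cdot 3 \cdot \frac{1}{14} \left(-126\right) \left(\left(- \frac{1}{12}\right) \left(-1\right) 13\right) = \left(-22\right) \left(-27\right) \frac{13}{12} = 594 \cdot \frac{13}{12} = \frac{1287}{2}$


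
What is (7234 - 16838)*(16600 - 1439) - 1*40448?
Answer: -145646692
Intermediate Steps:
(7234 - 16838)*(16600 - 1439) - 1*40448 = -9604*15161 - 40448 = -145606244 - 40448 = -145646692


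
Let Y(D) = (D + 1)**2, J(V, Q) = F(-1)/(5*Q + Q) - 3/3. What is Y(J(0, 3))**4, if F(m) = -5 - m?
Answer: 256/43046721 ≈ 5.9470e-6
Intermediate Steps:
J(V, Q) = -1 - 2/(3*Q) (J(V, Q) = (-5 - 1*(-1))/(5*Q + Q) - 3/3 = (-5 + 1)/((6*Q)) - 3*1/3 = -2/(3*Q) - 1 = -1 - 2/(3*Q))
Y(D) = (1 + D)**2
Y(J(0, 3))**4 = ((1 + (-2/3 - 1*3)/3)**2)**4 = ((1 + (-2/3 - 3)/3)**2)**4 = ((1 + (1/3)*(-11/3))**2)**4 = ((1 - 11/9)**2)**4 = ((-2/9)**2)**4 = (4/81)**4 = 256/43046721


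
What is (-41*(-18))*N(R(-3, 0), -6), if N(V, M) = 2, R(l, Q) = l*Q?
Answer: 1476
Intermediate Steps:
R(l, Q) = Q*l
(-41*(-18))*N(R(-3, 0), -6) = -41*(-18)*2 = 738*2 = 1476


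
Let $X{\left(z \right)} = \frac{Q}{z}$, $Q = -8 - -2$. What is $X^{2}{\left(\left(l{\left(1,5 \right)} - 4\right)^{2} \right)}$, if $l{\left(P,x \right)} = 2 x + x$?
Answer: $\frac{36}{14641} \approx 0.0024588$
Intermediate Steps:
$l{\left(P,x \right)} = 3 x$
$Q = -6$ ($Q = -8 + 2 = -6$)
$X{\left(z \right)} = - \frac{6}{z}$
$X^{2}{\left(\left(l{\left(1,5 \right)} - 4\right)^{2} \right)} = \left(- \frac{6}{\left(3 \cdot 5 - 4\right)^{2}}\right)^{2} = \left(- \frac{6}{\left(15 - 4\right)^{2}}\right)^{2} = \left(- \frac{6}{11^{2}}\right)^{2} = \left(- \frac{6}{121}\right)^{2} = \frac{36}{14641}$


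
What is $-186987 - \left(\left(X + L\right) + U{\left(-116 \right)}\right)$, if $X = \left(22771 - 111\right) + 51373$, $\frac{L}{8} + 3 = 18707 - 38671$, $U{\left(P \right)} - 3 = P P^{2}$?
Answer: $1459609$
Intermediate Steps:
$U{\left(P \right)} = 3 + P^{3}$ ($U{\left(P \right)} = 3 + P P^{2} = 3 + P^{3}$)
$L = -159736$ ($L = -24 + 8 \left(18707 - 38671\right) = -24 + 8 \left(-19964\right) = -24 - 159712 = -159736$)
$X = 74033$ ($X = 22660 + 51373 = 74033$)
$-186987 - \left(\left(X + L\right) + U{\left(-116 \right)}\right) = -186987 - \left(\left(74033 - 159736\right) + \left(3 + \left(-116\right)^{3}\right)\right) = -186987 - \left(-85703 + \left(3 - 1560896\right)\right) = -186987 - \left(-85703 - 1560893\right) = -186987 - -1646596 = -186987 + 1646596 = 1459609$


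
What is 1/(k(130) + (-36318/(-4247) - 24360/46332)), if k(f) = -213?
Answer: -16397667/3361100683 ≈ -0.0048787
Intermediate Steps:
1/(k(130) + (-36318/(-4247) - 24360/46332)) = 1/(-213 + (-36318/(-4247) - 24360/46332)) = 1/(-213 + (-36318*(-1/4247) - 24360*1/46332)) = 1/(-213 + (36318/4247 - 2030/3861)) = 1/(-213 + 131602388/16397667) = 1/(-3361100683/16397667) = -16397667/3361100683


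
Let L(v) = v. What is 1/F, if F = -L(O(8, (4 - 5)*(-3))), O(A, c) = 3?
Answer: -⅓ ≈ -0.33333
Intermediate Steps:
F = -3 (F = -1*3 = -3)
1/F = 1/(-3) = -⅓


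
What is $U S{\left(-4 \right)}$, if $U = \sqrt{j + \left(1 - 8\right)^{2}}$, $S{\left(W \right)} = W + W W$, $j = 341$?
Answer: $12 \sqrt{390} \approx 236.98$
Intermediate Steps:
$S{\left(W \right)} = W + W^{2}$
$U = \sqrt{390}$ ($U = \sqrt{341 + \left(1 - 8\right)^{2}} = \sqrt{341 + \left(-7\right)^{2}} = \sqrt{341 + 49} = \sqrt{390} \approx 19.748$)
$U S{\left(-4 \right)} = \sqrt{390} \left(- 4 \left(1 - 4\right)\right) = \sqrt{390} \left(\left(-4\right) \left(-3\right)\right) = \sqrt{390} \cdot 12 = 12 \sqrt{390}$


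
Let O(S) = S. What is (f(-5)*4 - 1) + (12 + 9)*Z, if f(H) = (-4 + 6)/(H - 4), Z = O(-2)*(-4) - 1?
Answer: 1306/9 ≈ 145.11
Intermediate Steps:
Z = 7 (Z = -2*(-4) - 1 = 8 - 1 = 7)
f(H) = 2/(-4 + H)
(f(-5)*4 - 1) + (12 + 9)*Z = ((2/(-4 - 5))*4 - 1) + (12 + 9)*7 = ((2/(-9))*4 - 1) + 21*7 = ((2*(-⅑))*4 - 1) + 147 = (-2/9*4 - 1) + 147 = (-8/9 - 1) + 147 = -17/9 + 147 = 1306/9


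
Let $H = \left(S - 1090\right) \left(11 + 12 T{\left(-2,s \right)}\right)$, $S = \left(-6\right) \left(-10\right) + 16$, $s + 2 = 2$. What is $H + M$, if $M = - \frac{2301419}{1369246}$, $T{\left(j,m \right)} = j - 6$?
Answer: $\frac{118013011321}{1369246} \approx 86188.0$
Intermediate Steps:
$s = 0$ ($s = -2 + 2 = 0$)
$T{\left(j,m \right)} = -6 + j$ ($T{\left(j,m \right)} = j - 6 = -6 + j$)
$S = 76$ ($S = 60 + 16 = 76$)
$M = - \frac{2301419}{1369246}$ ($M = \left(-2301419\right) \frac{1}{1369246} = - \frac{2301419}{1369246} \approx -1.6808$)
$H = 86190$ ($H = \left(76 - 1090\right) \left(11 + 12 \left(-6 - 2\right)\right) = - 1014 \left(11 + 12 \left(-8\right)\right) = - 1014 \left(11 - 96\right) = \left(-1014\right) \left(-85\right) = 86190$)
$H + M = 86190 - \frac{2301419}{1369246} = \frac{118013011321}{1369246}$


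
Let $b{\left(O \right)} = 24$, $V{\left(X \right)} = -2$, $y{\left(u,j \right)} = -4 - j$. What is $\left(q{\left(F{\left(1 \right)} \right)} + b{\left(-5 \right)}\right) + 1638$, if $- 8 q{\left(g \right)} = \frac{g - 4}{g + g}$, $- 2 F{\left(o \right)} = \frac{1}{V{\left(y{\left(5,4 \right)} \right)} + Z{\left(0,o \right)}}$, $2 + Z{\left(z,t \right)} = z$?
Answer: $\frac{26623}{16} \approx 1663.9$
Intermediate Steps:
$Z{\left(z,t \right)} = -2 + z$
$F{\left(o \right)} = \frac{1}{8}$ ($F{\left(o \right)} = - \frac{1}{2 \left(-2 + \left(-2 + 0\right)\right)} = - \frac{1}{2 \left(-2 - 2\right)} = - \frac{1}{2 \left(-4\right)} = \left(- \frac{1}{2}\right) \left(- \frac{1}{4}\right) = \frac{1}{8}$)
$q{\left(g \right)} = - \frac{-4 + g}{16 g}$ ($q{\left(g \right)} = - \frac{\left(g - 4\right) \frac{1}{g + g}}{8} = - \frac{\left(-4 + g\right) \frac{1}{2 g}}{8} = - \frac{\frac{1}{2} \frac{1}{g} \left(-4 + g\right)}{8} = - \frac{-4 + g}{16 g}$)
$\left(q{\left(F{\left(1 \right)} \right)} + b{\left(-5 \right)}\right) + 1638 = \left(\frac{\frac{1}{\frac{1}{8}} \left(4 - \frac{1}{8}\right)}{16} + 24\right) + 1638 = \left(\frac{1}{16} \cdot 8 \left(4 - \frac{1}{8}\right) + 24\right) + 1638 = \left(\frac{1}{16} \cdot 8 \cdot \frac{31}{8} + 24\right) + 1638 = \left(\frac{31}{16} + 24\right) + 1638 = \frac{415}{16} + 1638 = \frac{26623}{16}$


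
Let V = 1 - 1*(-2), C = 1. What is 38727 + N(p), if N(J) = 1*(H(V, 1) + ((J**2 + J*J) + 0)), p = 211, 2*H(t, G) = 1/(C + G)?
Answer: 511077/4 ≈ 1.2777e+5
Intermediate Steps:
V = 3 (V = 1 + 2 = 3)
H(t, G) = 1/(2*(1 + G))
N(J) = 1/4 + 2*J**2 (N(J) = 1*(1/(2*(1 + 1)) + ((J**2 + J*J) + 0)) = 1*((1/2)/2 + ((J**2 + J**2) + 0)) = 1*((1/2)*(1/2) + (2*J**2 + 0)) = 1*(1/4 + 2*J**2) = 1/4 + 2*J**2)
38727 + N(p) = 38727 + (1/4 + 2*211**2) = 38727 + (1/4 + 2*44521) = 38727 + (1/4 + 89042) = 38727 + 356169/4 = 511077/4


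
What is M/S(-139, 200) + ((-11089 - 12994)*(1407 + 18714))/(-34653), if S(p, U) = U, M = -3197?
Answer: 32268007653/2310200 ≈ 13968.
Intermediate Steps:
M/S(-139, 200) + ((-11089 - 12994)*(1407 + 18714))/(-34653) = -3197/200 + ((-11089 - 12994)*(1407 + 18714))/(-34653) = -3197*1/200 - 24083*20121*(-1/34653) = -3197/200 - 484574043*(-1/34653) = -3197/200 + 161524681/11551 = 32268007653/2310200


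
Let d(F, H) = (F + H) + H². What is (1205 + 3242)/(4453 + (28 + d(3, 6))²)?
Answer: 4447/9782 ≈ 0.45461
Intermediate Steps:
d(F, H) = F + H + H²
(1205 + 3242)/(4453 + (28 + d(3, 6))²) = (1205 + 3242)/(4453 + (28 + (3 + 6 + 6²))²) = 4447/(4453 + (28 + (3 + 6 + 36))²) = 4447/(4453 + (28 + 45)²) = 4447/(4453 + 73²) = 4447/(4453 + 5329) = 4447/9782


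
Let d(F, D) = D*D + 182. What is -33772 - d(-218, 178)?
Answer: -65638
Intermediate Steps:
d(F, D) = 182 + D² (d(F, D) = D² + 182 = 182 + D²)
-33772 - d(-218, 178) = -33772 - (182 + 178²) = -33772 - (182 + 31684) = -33772 - 1*31866 = -33772 - 31866 = -65638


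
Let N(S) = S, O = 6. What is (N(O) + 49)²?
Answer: 3025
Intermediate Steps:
(N(O) + 49)² = (6 + 49)² = 55² = 3025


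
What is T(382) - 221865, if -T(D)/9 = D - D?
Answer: -221865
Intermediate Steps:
T(D) = 0 (T(D) = -9*(D - D) = -9*0 = 0)
T(382) - 221865 = 0 - 221865 = -221865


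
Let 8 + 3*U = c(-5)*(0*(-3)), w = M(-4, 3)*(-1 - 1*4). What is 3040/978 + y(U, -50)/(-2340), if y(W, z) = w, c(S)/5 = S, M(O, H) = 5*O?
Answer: 58465/19071 ≈ 3.0657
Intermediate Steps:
c(S) = 5*S
w = 100 (w = (5*(-4))*(-1 - 1*4) = -20*(-1 - 4) = -20*(-5) = 100)
U = -8/3 (U = -8/3 + ((5*(-5))*(0*(-3)))/3 = -8/3 + (-25*0)/3 = -8/3 + (⅓)*0 = -8/3 + 0 = -8/3 ≈ -2.6667)
y(W, z) = 100
3040/978 + y(U, -50)/(-2340) = 3040/978 + 100/(-2340) = 3040*(1/978) + 100*(-1/2340) = 1520/489 - 5/117 = 58465/19071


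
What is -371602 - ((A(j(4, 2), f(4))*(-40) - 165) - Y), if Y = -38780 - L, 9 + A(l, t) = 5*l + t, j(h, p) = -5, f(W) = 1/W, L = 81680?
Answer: -493247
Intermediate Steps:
f(W) = 1/W
A(l, t) = -9 + t + 5*l (A(l, t) = -9 + (5*l + t) = -9 + (t + 5*l) = -9 + t + 5*l)
Y = -120460 (Y = -38780 - 1*81680 = -38780 - 81680 = -120460)
-371602 - ((A(j(4, 2), f(4))*(-40) - 165) - Y) = -371602 - (((-9 + 1/4 + 5*(-5))*(-40) - 165) - 1*(-120460)) = -371602 - (((-9 + 1/4 - 25)*(-40) - 165) + 120460) = -371602 - ((-135/4*(-40) - 165) + 120460) = -371602 - ((1350 - 165) + 120460) = -371602 - (1185 + 120460) = -371602 - 1*121645 = -371602 - 121645 = -493247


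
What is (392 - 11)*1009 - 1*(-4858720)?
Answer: 5243149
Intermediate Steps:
(392 - 11)*1009 - 1*(-4858720) = 381*1009 + 4858720 = 384429 + 4858720 = 5243149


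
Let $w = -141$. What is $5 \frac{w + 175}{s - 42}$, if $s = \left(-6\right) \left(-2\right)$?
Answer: $- \frac{17}{3} \approx -5.6667$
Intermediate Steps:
$s = 12$
$5 \frac{w + 175}{s - 42} = 5 \frac{-141 + 175}{12 - 42} = 5 \frac{34}{-30} = 5 \cdot 34 \left(- \frac{1}{30}\right) = 5 \left(- \frac{17}{15}\right) = - \frac{17}{3}$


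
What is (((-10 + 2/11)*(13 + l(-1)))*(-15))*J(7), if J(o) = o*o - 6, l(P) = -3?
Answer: 696600/11 ≈ 63327.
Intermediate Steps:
J(o) = -6 + o² (J(o) = o² - 6 = -6 + o²)
(((-10 + 2/11)*(13 + l(-1)))*(-15))*J(7) = (((-10 + 2/11)*(13 - 3))*(-15))*(-6 + 7²) = (((-10 + 2*(1/11))*10)*(-15))*(-6 + 49) = (((-10 + 2/11)*10)*(-15))*43 = (-108/11*10*(-15))*43 = -1080/11*(-15)*43 = (16200/11)*43 = 696600/11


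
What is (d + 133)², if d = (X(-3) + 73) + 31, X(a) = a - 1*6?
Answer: 51984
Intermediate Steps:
X(a) = -6 + a (X(a) = a - 6 = -6 + a)
d = 95 (d = ((-6 - 3) + 73) + 31 = (-9 + 73) + 31 = 64 + 31 = 95)
(d + 133)² = (95 + 133)² = 228² = 51984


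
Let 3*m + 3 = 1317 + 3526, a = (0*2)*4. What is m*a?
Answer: 0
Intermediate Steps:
a = 0 (a = 0*4 = 0)
m = 4840/3 (m = -1 + (1317 + 3526)/3 = -1 + (⅓)*4843 = -1 + 4843/3 = 4840/3 ≈ 1613.3)
m*a = (4840/3)*0 = 0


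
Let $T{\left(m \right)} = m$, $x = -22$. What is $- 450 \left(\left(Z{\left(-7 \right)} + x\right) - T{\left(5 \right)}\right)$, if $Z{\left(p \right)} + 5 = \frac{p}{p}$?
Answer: $13950$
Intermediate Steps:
$Z{\left(p \right)} = -4$ ($Z{\left(p \right)} = -5 + \frac{p}{p} = -5 + 1 = -4$)
$- 450 \left(\left(Z{\left(-7 \right)} + x\right) - T{\left(5 \right)}\right) = - 450 \left(\left(-4 - 22\right) - 5\right) = - 450 \left(-26 - 5\right) = \left(-450\right) \left(-31\right) = 13950$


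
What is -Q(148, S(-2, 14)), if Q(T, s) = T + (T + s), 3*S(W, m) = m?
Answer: -902/3 ≈ -300.67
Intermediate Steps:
S(W, m) = m/3
Q(T, s) = s + 2*T
-Q(148, S(-2, 14)) = -((1/3)*14 + 2*148) = -(14/3 + 296) = -1*902/3 = -902/3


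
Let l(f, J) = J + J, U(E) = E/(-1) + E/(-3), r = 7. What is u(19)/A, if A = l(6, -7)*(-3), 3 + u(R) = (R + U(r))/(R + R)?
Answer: -313/4788 ≈ -0.065372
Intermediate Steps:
U(E) = -4*E/3 (U(E) = E*(-1) + E*(-1/3) = -E - E/3 = -4*E/3)
u(R) = -3 + (-28/3 + R)/(2*R) (u(R) = -3 + (R - 4/3*7)/(R + R) = -3 + (R - 28/3)/((2*R)) = -3 + (-28/3 + R)*(1/(2*R)) = -3 + (-28/3 + R)/(2*R))
l(f, J) = 2*J
A = 42 (A = (2*(-7))*(-3) = -14*(-3) = 42)
u(19)/A = ((1/6)*(-28 - 15*19)/19)/42 = ((1/6)*(1/19)*(-28 - 285))*(1/42) = ((1/6)*(1/19)*(-313))*(1/42) = -313/114*1/42 = -313/4788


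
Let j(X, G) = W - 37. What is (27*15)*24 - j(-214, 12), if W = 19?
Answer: 9738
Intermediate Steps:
j(X, G) = -18 (j(X, G) = 19 - 37 = -18)
(27*15)*24 - j(-214, 12) = (27*15)*24 - 1*(-18) = 405*24 + 18 = 9720 + 18 = 9738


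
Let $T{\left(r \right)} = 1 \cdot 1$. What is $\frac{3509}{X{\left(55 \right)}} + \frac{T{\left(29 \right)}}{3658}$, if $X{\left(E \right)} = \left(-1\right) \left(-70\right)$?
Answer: $\frac{3208998}{64015} \approx 50.129$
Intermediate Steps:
$T{\left(r \right)} = 1$
$X{\left(E \right)} = 70$
$\frac{3509}{X{\left(55 \right)}} + \frac{T{\left(29 \right)}}{3658} = \frac{3509}{70} + 1 \cdot \frac{1}{3658} = 3509 \cdot \frac{1}{70} + 1 \cdot \frac{1}{3658} = \frac{3509}{70} + \frac{1}{3658} = \frac{3208998}{64015}$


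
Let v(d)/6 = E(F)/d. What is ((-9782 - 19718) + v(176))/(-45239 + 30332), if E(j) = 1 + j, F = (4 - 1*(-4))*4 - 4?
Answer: 2595913/1311816 ≈ 1.9789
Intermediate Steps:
F = 28 (F = (4 + 4)*4 - 4 = 8*4 - 4 = 32 - 4 = 28)
v(d) = 174/d (v(d) = 6*((1 + 28)/d) = 6*(29/d) = 174/d)
((-9782 - 19718) + v(176))/(-45239 + 30332) = ((-9782 - 19718) + 174/176)/(-45239 + 30332) = (-29500 + 174*(1/176))/(-14907) = (-29500 + 87/88)*(-1/14907) = -2595913/88*(-1/14907) = 2595913/1311816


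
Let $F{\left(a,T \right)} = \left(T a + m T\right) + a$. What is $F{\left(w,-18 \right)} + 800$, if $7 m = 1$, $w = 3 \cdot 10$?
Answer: $\frac{2012}{7} \approx 287.43$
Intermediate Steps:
$w = 30$
$m = \frac{1}{7}$ ($m = \frac{1}{7} \cdot 1 = \frac{1}{7} \approx 0.14286$)
$F{\left(a,T \right)} = a + \frac{T}{7} + T a$ ($F{\left(a,T \right)} = \left(T a + \frac{T}{7}\right) + a = \left(\frac{T}{7} + T a\right) + a = a + \frac{T}{7} + T a$)
$F{\left(w,-18 \right)} + 800 = \left(30 + \frac{1}{7} \left(-18\right) - 540\right) + 800 = \left(30 - \frac{18}{7} - 540\right) + 800 = - \frac{3588}{7} + 800 = \frac{2012}{7}$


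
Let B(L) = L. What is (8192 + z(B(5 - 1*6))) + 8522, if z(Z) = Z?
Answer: 16713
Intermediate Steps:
(8192 + z(B(5 - 1*6))) + 8522 = (8192 + (5 - 1*6)) + 8522 = (8192 + (5 - 6)) + 8522 = (8192 - 1) + 8522 = 8191 + 8522 = 16713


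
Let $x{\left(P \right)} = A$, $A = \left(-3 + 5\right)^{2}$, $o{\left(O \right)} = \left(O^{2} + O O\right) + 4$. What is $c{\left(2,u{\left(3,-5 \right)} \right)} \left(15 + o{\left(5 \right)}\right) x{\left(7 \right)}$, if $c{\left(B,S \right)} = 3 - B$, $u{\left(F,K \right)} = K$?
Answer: $276$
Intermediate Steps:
$o{\left(O \right)} = 4 + 2 O^{2}$ ($o{\left(O \right)} = \left(O^{2} + O^{2}\right) + 4 = 2 O^{2} + 4 = 4 + 2 O^{2}$)
$A = 4$ ($A = 2^{2} = 4$)
$x{\left(P \right)} = 4$
$c{\left(2,u{\left(3,-5 \right)} \right)} \left(15 + o{\left(5 \right)}\right) x{\left(7 \right)} = \left(3 - 2\right) \left(15 + \left(4 + 2 \cdot 5^{2}\right)\right) 4 = \left(3 - 2\right) \left(15 + \left(4 + 2 \cdot 25\right)\right) 4 = 1 \left(15 + \left(4 + 50\right)\right) 4 = 1 \left(15 + 54\right) 4 = 1 \cdot 69 \cdot 4 = 69 \cdot 4 = 276$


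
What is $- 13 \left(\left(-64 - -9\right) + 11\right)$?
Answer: $572$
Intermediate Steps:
$- 13 \left(\left(-64 - -9\right) + 11\right) = - 13 \left(\left(-64 + 9\right) + 11\right) = - 13 \left(-55 + 11\right) = \left(-13\right) \left(-44\right) = 572$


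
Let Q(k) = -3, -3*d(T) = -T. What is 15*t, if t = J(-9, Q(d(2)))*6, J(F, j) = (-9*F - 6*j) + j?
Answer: 8640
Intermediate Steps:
d(T) = T/3 (d(T) = -(-1)*T/3 = T/3)
J(F, j) = -9*F - 5*j
t = 576 (t = (-9*(-9) - 5*(-3))*6 = (81 + 15)*6 = 96*6 = 576)
15*t = 15*576 = 8640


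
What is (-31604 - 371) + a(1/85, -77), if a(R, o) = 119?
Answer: -31856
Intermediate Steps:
(-31604 - 371) + a(1/85, -77) = (-31604 - 371) + 119 = -31975 + 119 = -31856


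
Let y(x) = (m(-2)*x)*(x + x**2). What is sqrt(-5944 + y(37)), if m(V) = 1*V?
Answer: 2*I*sqrt(27497) ≈ 331.64*I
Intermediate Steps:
m(V) = V
y(x) = -2*x*(x + x**2) (y(x) = (-2*x)*(x + x**2) = -2*x*(x + x**2))
sqrt(-5944 + y(37)) = sqrt(-5944 + 2*37**2*(-1 - 1*37)) = sqrt(-5944 + 2*1369*(-1 - 37)) = sqrt(-5944 + 2*1369*(-38)) = sqrt(-5944 - 104044) = sqrt(-109988) = 2*I*sqrt(27497)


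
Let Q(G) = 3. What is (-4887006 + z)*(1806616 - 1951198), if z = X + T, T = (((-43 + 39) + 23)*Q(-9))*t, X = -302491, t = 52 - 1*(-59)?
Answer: 749393084940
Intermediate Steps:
t = 111 (t = 52 + 59 = 111)
T = 6327 (T = (((-43 + 39) + 23)*3)*111 = ((-4 + 23)*3)*111 = (19*3)*111 = 57*111 = 6327)
z = -296164 (z = -302491 + 6327 = -296164)
(-4887006 + z)*(1806616 - 1951198) = (-4887006 - 296164)*(1806616 - 1951198) = -5183170*(-144582) = 749393084940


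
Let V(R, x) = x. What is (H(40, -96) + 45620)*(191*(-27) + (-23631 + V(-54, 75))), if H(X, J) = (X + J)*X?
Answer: -1245569940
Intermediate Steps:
H(X, J) = X*(J + X) (H(X, J) = (J + X)*X = X*(J + X))
(H(40, -96) + 45620)*(191*(-27) + (-23631 + V(-54, 75))) = (40*(-96 + 40) + 45620)*(191*(-27) + (-23631 + 75)) = (40*(-56) + 45620)*(-5157 - 23556) = (-2240 + 45620)*(-28713) = 43380*(-28713) = -1245569940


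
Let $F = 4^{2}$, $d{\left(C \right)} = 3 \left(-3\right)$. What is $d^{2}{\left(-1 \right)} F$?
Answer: $1296$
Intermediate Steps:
$d{\left(C \right)} = -9$
$F = 16$
$d^{2}{\left(-1 \right)} F = \left(-9\right)^{2} \cdot 16 = 81 \cdot 16 = 1296$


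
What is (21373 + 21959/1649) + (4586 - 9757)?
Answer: 26739057/1649 ≈ 16215.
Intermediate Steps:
(21373 + 21959/1649) + (4586 - 9757) = (21373 + 21959*(1/1649)) - 5171 = (21373 + 21959/1649) - 5171 = 35266036/1649 - 5171 = 26739057/1649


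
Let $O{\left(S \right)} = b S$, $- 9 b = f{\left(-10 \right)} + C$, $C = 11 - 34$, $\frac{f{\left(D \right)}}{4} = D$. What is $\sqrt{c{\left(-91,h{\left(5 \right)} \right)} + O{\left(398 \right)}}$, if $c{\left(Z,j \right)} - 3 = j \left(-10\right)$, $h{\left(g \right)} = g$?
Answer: $\sqrt{2739} \approx 52.335$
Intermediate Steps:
$f{\left(D \right)} = 4 D$
$C = -23$ ($C = 11 - 34 = -23$)
$c{\left(Z,j \right)} = 3 - 10 j$ ($c{\left(Z,j \right)} = 3 + j \left(-10\right) = 3 - 10 j$)
$b = 7$ ($b = - \frac{4 \left(-10\right) - 23}{9} = - \frac{-40 - 23}{9} = \left(- \frac{1}{9}\right) \left(-63\right) = 7$)
$O{\left(S \right)} = 7 S$
$\sqrt{c{\left(-91,h{\left(5 \right)} \right)} + O{\left(398 \right)}} = \sqrt{\left(3 - 50\right) + 7 \cdot 398} = \sqrt{\left(3 - 50\right) + 2786} = \sqrt{-47 + 2786} = \sqrt{2739}$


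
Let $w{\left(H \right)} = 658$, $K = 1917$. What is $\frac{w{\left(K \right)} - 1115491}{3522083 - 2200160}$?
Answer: $- \frac{371611}{440641} \approx -0.84334$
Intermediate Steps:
$\frac{w{\left(K \right)} - 1115491}{3522083 - 2200160} = \frac{658 - 1115491}{3522083 - 2200160} = - \frac{1114833}{1321923} = \left(-1114833\right) \frac{1}{1321923} = - \frac{371611}{440641}$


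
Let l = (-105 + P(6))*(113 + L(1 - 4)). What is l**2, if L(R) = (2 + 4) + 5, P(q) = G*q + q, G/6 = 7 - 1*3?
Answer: 31136400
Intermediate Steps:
G = 24 (G = 6*(7 - 1*3) = 6*(7 - 3) = 6*4 = 24)
P(q) = 25*q (P(q) = 24*q + q = 25*q)
L(R) = 11 (L(R) = 6 + 5 = 11)
l = 5580 (l = (-105 + 25*6)*(113 + 11) = (-105 + 150)*124 = 45*124 = 5580)
l**2 = 5580**2 = 31136400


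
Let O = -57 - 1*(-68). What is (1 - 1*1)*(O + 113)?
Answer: 0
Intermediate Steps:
O = 11 (O = -57 + 68 = 11)
(1 - 1*1)*(O + 113) = (1 - 1*1)*(11 + 113) = (1 - 1)*124 = 0*124 = 0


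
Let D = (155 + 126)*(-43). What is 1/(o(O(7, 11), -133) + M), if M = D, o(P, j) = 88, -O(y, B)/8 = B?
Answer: -1/11995 ≈ -8.3368e-5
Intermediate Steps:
O(y, B) = -8*B
D = -12083 (D = 281*(-43) = -12083)
M = -12083
1/(o(O(7, 11), -133) + M) = 1/(88 - 12083) = 1/(-11995) = -1/11995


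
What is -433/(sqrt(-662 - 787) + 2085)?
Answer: -300935/1449558 + 433*I*sqrt(161)/1449558 ≈ -0.2076 + 0.0037902*I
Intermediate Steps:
-433/(sqrt(-662 - 787) + 2085) = -433/(sqrt(-1449) + 2085) = -433/(3*I*sqrt(161) + 2085) = -433/(2085 + 3*I*sqrt(161))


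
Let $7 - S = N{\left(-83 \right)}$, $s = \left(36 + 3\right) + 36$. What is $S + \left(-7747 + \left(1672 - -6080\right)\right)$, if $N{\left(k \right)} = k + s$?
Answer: $20$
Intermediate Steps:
$s = 75$ ($s = 39 + 36 = 75$)
$N{\left(k \right)} = 75 + k$ ($N{\left(k \right)} = k + 75 = 75 + k$)
$S = 15$ ($S = 7 - \left(75 - 83\right) = 7 - -8 = 7 + 8 = 15$)
$S + \left(-7747 + \left(1672 - -6080\right)\right) = 15 + \left(-7747 + \left(1672 - -6080\right)\right) = 15 + \left(-7747 + \left(1672 + 6080\right)\right) = 15 + \left(-7747 + 7752\right) = 15 + 5 = 20$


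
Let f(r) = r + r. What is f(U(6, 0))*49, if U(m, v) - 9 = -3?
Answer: 588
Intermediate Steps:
U(m, v) = 6 (U(m, v) = 9 - 3 = 6)
f(r) = 2*r
f(U(6, 0))*49 = (2*6)*49 = 12*49 = 588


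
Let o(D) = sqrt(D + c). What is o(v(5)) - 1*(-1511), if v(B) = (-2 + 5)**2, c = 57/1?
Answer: 1511 + sqrt(66) ≈ 1519.1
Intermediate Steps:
c = 57 (c = 57*1 = 57)
v(B) = 9 (v(B) = 3**2 = 9)
o(D) = sqrt(57 + D) (o(D) = sqrt(D + 57) = sqrt(57 + D))
o(v(5)) - 1*(-1511) = sqrt(57 + 9) - 1*(-1511) = sqrt(66) + 1511 = 1511 + sqrt(66)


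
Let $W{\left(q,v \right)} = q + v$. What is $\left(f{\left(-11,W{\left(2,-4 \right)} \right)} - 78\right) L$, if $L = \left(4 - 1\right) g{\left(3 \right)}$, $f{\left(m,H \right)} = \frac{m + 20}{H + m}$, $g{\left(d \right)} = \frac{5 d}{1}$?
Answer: $- \frac{46035}{13} \approx -3541.2$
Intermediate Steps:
$g{\left(d \right)} = 5 d$ ($g{\left(d \right)} = 5 d 1 = 5 d$)
$f{\left(m,H \right)} = \frac{20 + m}{H + m}$
$L = 45$ ($L = \left(4 - 1\right) 5 \cdot 3 = 3 \cdot 15 = 45$)
$\left(f{\left(-11,W{\left(2,-4 \right)} \right)} - 78\right) L = \left(\frac{20 - 11}{\left(2 - 4\right) - 11} - 78\right) 45 = \left(\frac{1}{-2 - 11} \cdot 9 - 78\right) 45 = \left(\frac{1}{-13} \cdot 9 - 78\right) 45 = \left(\left(- \frac{1}{13}\right) 9 - 78\right) 45 = \left(- \frac{9}{13} - 78\right) 45 = \left(- \frac{1023}{13}\right) 45 = - \frac{46035}{13}$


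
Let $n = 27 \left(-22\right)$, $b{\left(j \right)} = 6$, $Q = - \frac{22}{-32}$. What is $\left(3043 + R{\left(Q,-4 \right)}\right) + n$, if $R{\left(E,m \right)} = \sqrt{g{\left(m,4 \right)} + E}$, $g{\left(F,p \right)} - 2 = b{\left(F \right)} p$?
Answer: $2449 + \frac{\sqrt{427}}{4} \approx 2454.2$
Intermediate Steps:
$Q = \frac{11}{16}$ ($Q = \left(-22\right) \left(- \frac{1}{32}\right) = \frac{11}{16} \approx 0.6875$)
$g{\left(F,p \right)} = 2 + 6 p$
$R{\left(E,m \right)} = \sqrt{26 + E}$ ($R{\left(E,m \right)} = \sqrt{\left(2 + 6 \cdot 4\right) + E} = \sqrt{\left(2 + 24\right) + E} = \sqrt{26 + E}$)
$n = -594$
$\left(3043 + R{\left(Q,-4 \right)}\right) + n = \left(3043 + \sqrt{26 + \frac{11}{16}}\right) - 594 = \left(3043 + \sqrt{\frac{427}{16}}\right) - 594 = \left(3043 + \frac{\sqrt{427}}{4}\right) - 594 = 2449 + \frac{\sqrt{427}}{4}$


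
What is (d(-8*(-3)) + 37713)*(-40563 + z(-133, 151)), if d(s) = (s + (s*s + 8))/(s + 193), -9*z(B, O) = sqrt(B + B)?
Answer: -331980937227/217 - 8184329*I*sqrt(266)/1953 ≈ -1.5299e+9 - 68347.0*I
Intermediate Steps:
z(B, O) = -sqrt(2)*sqrt(B)/9 (z(B, O) = -sqrt(B + B)/9 = -sqrt(2)*sqrt(B)/9)
d(s) = (8 + s + s**2)/(193 + s) (d(s) = (s + (s**2 + 8))/(193 + s) = (s + (8 + s**2))/(193 + s) = (8 + s + s**2)/(193 + s))
(d(-8*(-3)) + 37713)*(-40563 + z(-133, 151)) = ((8 - 8*(-3) + (-8*(-3))**2)/(193 - 8*(-3)) + 37713)*(-40563 - sqrt(2)*sqrt(-133)/9) = ((8 + 24 + 24**2)/(193 + 24) + 37713)*(-40563 - sqrt(2)*I*sqrt(133)/9) = ((8 + 24 + 576)/217 + 37713)*(-40563 - I*sqrt(266)/9) = ((1/217)*608 + 37713)*(-40563 - I*sqrt(266)/9) = (608/217 + 37713)*(-40563 - I*sqrt(266)/9) = 8184329*(-40563 - I*sqrt(266)/9)/217 = -331980937227/217 - 8184329*I*sqrt(266)/1953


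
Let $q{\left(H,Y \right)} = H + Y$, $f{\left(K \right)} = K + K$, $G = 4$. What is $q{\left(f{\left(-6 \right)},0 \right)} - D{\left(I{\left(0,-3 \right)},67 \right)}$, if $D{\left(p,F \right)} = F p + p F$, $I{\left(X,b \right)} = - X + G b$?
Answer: $1596$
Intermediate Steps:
$I{\left(X,b \right)} = - X + 4 b$
$f{\left(K \right)} = 2 K$
$D{\left(p,F \right)} = 2 F p$ ($D{\left(p,F \right)} = F p + F p = 2 F p$)
$q{\left(f{\left(-6 \right)},0 \right)} - D{\left(I{\left(0,-3 \right)},67 \right)} = \left(2 \left(-6\right) + 0\right) - 2 \cdot 67 \left(\left(-1\right) 0 + 4 \left(-3\right)\right) = \left(-12 + 0\right) - 2 \cdot 67 \left(0 - 12\right) = -12 - 2 \cdot 67 \left(-12\right) = -12 - -1608 = -12 + 1608 = 1596$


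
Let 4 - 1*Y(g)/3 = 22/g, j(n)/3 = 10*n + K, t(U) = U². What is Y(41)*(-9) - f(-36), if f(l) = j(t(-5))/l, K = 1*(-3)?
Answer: -35881/492 ≈ -72.929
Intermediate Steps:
K = -3
j(n) = -9 + 30*n (j(n) = 3*(10*n - 3) = 3*(-3 + 10*n) = -9 + 30*n)
Y(g) = 12 - 66/g
f(l) = 741/l (f(l) = (-9 + 30*(-5)²)/l = (-9 + 30*25)/l = (-9 + 750)/l = 741/l)
Y(41)*(-9) - f(-36) = (12 - 66/41)*(-9) - 741/(-36) = (12 - 66*1/41)*(-9) - 741*(-1)/36 = (12 - 66/41)*(-9) - 1*(-247/12) = (426/41)*(-9) + 247/12 = -3834/41 + 247/12 = -35881/492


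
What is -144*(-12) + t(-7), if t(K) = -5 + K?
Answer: 1716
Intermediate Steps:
-144*(-12) + t(-7) = -144*(-12) + (-5 - 7) = 1728 - 12 = 1716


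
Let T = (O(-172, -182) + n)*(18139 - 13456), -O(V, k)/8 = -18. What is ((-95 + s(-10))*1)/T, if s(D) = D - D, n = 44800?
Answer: -95/210472752 ≈ -4.5136e-7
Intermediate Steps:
O(V, k) = 144 (O(V, k) = -8*(-18) = 144)
s(D) = 0
T = 210472752 (T = (144 + 44800)*(18139 - 13456) = 44944*4683 = 210472752)
((-95 + s(-10))*1)/T = ((-95 + 0)*1)/210472752 = -95*1*(1/210472752) = -95*1/210472752 = -95/210472752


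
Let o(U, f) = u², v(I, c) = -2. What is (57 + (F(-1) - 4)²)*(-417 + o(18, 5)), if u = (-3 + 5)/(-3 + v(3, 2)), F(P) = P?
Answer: -854522/25 ≈ -34181.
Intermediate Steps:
u = -⅖ (u = (-3 + 5)/(-3 - 2) = 2/(-5) = 2*(-⅕) = -⅖ ≈ -0.40000)
o(U, f) = 4/25 (o(U, f) = (-⅖)² = 4/25)
(57 + (F(-1) - 4)²)*(-417 + o(18, 5)) = (57 + (-1 - 4)²)*(-417 + 4/25) = (57 + (-5)²)*(-10421/25) = (57 + 25)*(-10421/25) = 82*(-10421/25) = -854522/25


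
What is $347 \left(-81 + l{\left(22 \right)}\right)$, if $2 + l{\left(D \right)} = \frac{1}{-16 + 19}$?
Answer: $- \frac{86056}{3} \approx -28685.0$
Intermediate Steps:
$l{\left(D \right)} = - \frac{5}{3}$ ($l{\left(D \right)} = -2 + \frac{1}{-16 + 19} = -2 + \frac{1}{3} = - \frac{5}{3}$)
$347 \left(-81 + l{\left(22 \right)}\right) = 347 \left(-81 - \frac{5}{3}\right) = 347 \left(- \frac{248}{3}\right) = - \frac{86056}{3}$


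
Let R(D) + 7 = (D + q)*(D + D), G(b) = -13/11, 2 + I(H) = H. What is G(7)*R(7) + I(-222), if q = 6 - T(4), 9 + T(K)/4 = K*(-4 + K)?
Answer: -11291/11 ≈ -1026.5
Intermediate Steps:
I(H) = -2 + H
G(b) = -13/11 (G(b) = -13*1/11 = -13/11)
T(K) = -36 + 4*K*(-4 + K) (T(K) = -36 + 4*(K*(-4 + K)) = -36 + 4*K*(-4 + K))
q = 42 (q = 6 - (-36 - 16*4 + 4*4**2) = 6 - (-36 - 64 + 4*16) = 6 - (-36 - 64 + 64) = 6 - 1*(-36) = 6 + 36 = 42)
R(D) = -7 + 2*D*(42 + D) (R(D) = -7 + (D + 42)*(D + D) = -7 + (42 + D)*(2*D) = -7 + 2*D*(42 + D))
G(7)*R(7) + I(-222) = -13*(-7 + 2*7**2 + 84*7)/11 + (-2 - 222) = -13*(-7 + 2*49 + 588)/11 - 224 = -13*(-7 + 98 + 588)/11 - 224 = -13/11*679 - 224 = -8827/11 - 224 = -11291/11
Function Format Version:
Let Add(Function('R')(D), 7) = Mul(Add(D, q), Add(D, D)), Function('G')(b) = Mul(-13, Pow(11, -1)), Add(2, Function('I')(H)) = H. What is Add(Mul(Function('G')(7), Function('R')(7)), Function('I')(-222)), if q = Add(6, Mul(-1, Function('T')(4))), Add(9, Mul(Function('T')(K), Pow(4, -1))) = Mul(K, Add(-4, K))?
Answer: Rational(-11291, 11) ≈ -1026.5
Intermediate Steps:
Function('I')(H) = Add(-2, H)
Function('G')(b) = Rational(-13, 11) (Function('G')(b) = Mul(-13, Rational(1, 11)) = Rational(-13, 11))
Function('T')(K) = Add(-36, Mul(4, K, Add(-4, K))) (Function('T')(K) = Add(-36, Mul(4, Mul(K, Add(-4, K)))) = Add(-36, Mul(4, K, Add(-4, K))))
q = 42 (q = Add(6, Mul(-1, Add(-36, Mul(-16, 4), Mul(4, Pow(4, 2))))) = Add(6, Mul(-1, Add(-36, -64, Mul(4, 16)))) = Add(6, Mul(-1, Add(-36, -64, 64))) = Add(6, Mul(-1, -36)) = Add(6, 36) = 42)
Function('R')(D) = Add(-7, Mul(2, D, Add(42, D))) (Function('R')(D) = Add(-7, Mul(Add(D, 42), Add(D, D))) = Add(-7, Mul(Add(42, D), Mul(2, D))) = Add(-7, Mul(2, D, Add(42, D))))
Add(Mul(Function('G')(7), Function('R')(7)), Function('I')(-222)) = Add(Mul(Rational(-13, 11), Add(-7, Mul(2, Pow(7, 2)), Mul(84, 7))), Add(-2, -222)) = Add(Mul(Rational(-13, 11), Add(-7, Mul(2, 49), 588)), -224) = Add(Mul(Rational(-13, 11), Add(-7, 98, 588)), -224) = Add(Mul(Rational(-13, 11), 679), -224) = Add(Rational(-8827, 11), -224) = Rational(-11291, 11)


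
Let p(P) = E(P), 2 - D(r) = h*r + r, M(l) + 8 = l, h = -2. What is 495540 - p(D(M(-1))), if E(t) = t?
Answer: 495547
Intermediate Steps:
M(l) = -8 + l
D(r) = 2 + r (D(r) = 2 - (-2*r + r) = 2 - (-1)*r = 2 + r)
p(P) = P
495540 - p(D(M(-1))) = 495540 - (2 + (-8 - 1)) = 495540 - (2 - 9) = 495540 - 1*(-7) = 495540 + 7 = 495547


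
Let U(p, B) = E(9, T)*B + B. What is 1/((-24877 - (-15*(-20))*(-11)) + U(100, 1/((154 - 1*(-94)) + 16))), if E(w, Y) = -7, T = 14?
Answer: -44/949389 ≈ -4.6346e-5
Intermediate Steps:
U(p, B) = -6*B (U(p, B) = -7*B + B = -6*B)
1/((-24877 - (-15*(-20))*(-11)) + U(100, 1/((154 - 1*(-94)) + 16))) = 1/((-24877 - (-15*(-20))*(-11)) - 6/((154 - 1*(-94)) + 16)) = 1/((-24877 - 300*(-11)) - 6/((154 + 94) + 16)) = 1/((-24877 - 1*(-3300)) - 6/(248 + 16)) = 1/((-24877 + 3300) - 6/264) = 1/(-21577 - 6*1/264) = 1/(-21577 - 1/44) = 1/(-949389/44) = -44/949389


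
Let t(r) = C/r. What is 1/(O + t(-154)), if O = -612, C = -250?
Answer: -77/46999 ≈ -0.0016383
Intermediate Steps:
t(r) = -250/r
1/(O + t(-154)) = 1/(-612 - 250/(-154)) = 1/(-612 - 250*(-1/154)) = 1/(-612 + 125/77) = 1/(-46999/77) = -77/46999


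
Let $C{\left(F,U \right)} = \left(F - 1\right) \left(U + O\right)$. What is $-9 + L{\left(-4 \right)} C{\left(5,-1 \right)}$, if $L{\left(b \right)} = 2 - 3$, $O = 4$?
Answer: $-21$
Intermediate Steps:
$C{\left(F,U \right)} = \left(-1 + F\right) \left(4 + U\right)$ ($C{\left(F,U \right)} = \left(F - 1\right) \left(U + 4\right) = \left(-1 + F\right) \left(4 + U\right)$)
$L{\left(b \right)} = -1$ ($L{\left(b \right)} = 2 - 3 = -1$)
$-9 + L{\left(-4 \right)} C{\left(5,-1 \right)} = -9 - \left(-4 - -1 + 4 \cdot 5 + 5 \left(-1\right)\right) = -9 - \left(-4 + 1 + 20 - 5\right) = -9 - 12 = -21$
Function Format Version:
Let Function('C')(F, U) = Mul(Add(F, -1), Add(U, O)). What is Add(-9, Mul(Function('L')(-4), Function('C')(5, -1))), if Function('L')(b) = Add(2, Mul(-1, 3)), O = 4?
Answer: -21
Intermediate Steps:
Function('C')(F, U) = Mul(Add(-1, F), Add(4, U)) (Function('C')(F, U) = Mul(Add(F, -1), Add(U, 4)) = Mul(Add(-1, F), Add(4, U)))
Function('L')(b) = -1 (Function('L')(b) = Add(2, -3) = -1)
Add(-9, Mul(Function('L')(-4), Function('C')(5, -1))) = Add(-9, Mul(-1, Add(-4, Mul(-1, -1), Mul(4, 5), Mul(5, -1)))) = Add(-9, Mul(-1, Add(-4, 1, 20, -5))) = Add(-9, Mul(-1, 12)) = Add(-9, -12) = -21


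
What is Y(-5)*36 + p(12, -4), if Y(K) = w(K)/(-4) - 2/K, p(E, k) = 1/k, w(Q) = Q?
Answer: 1183/20 ≈ 59.150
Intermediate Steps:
Y(K) = -2/K - K/4 (Y(K) = K/(-4) - 2/K = K*(-1/4) - 2/K = -K/4 - 2/K = -2/K - K/4)
Y(-5)*36 + p(12, -4) = (-2/(-5) - 1/4*(-5))*36 + 1/(-4) = (-2*(-1/5) + 5/4)*36 - 1/4 = (2/5 + 5/4)*36 - 1/4 = (33/20)*36 - 1/4 = 297/5 - 1/4 = 1183/20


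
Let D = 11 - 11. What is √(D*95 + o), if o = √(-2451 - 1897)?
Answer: 1087^(¼)*(1 + I) ≈ 5.7419 + 5.7419*I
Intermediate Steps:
D = 0
o = 2*I*√1087 (o = √(-4348) = 2*I*√1087 ≈ 65.939*I)
√(D*95 + o) = √(0*95 + 2*I*√1087) = √(0 + 2*I*√1087) = √(2*I*√1087) = √2*1087^(¼)*√I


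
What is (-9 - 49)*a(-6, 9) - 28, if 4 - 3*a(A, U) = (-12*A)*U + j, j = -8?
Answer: 12268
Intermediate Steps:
a(A, U) = 4 + 4*A*U (a(A, U) = 4/3 - ((-12*A)*U - 8)/3 = 4/3 - (-12*A*U - 8)/3 = 4/3 - (-8 - 12*A*U)/3 = 4/3 + (8/3 + 4*A*U) = 4 + 4*A*U)
(-9 - 49)*a(-6, 9) - 28 = (-9 - 49)*(4 + 4*(-6)*9) - 28 = -58*(4 - 216) - 28 = -58*(-212) - 28 = 12296 - 28 = 12268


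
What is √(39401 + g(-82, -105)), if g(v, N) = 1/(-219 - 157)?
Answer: 5*√55703554/188 ≈ 198.50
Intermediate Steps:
g(v, N) = -1/376 (g(v, N) = 1/(-376) = -1/376)
√(39401 + g(-82, -105)) = √(39401 - 1/376) = √(14814775/376) = 5*√55703554/188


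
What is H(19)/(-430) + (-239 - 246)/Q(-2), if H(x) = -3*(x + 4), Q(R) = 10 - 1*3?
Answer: -208067/3010 ≈ -69.125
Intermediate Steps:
Q(R) = 7 (Q(R) = 10 - 3 = 7)
H(x) = -12 - 3*x (H(x) = -3*(4 + x) = -12 - 3*x)
H(19)/(-430) + (-239 - 246)/Q(-2) = (-12 - 3*19)/(-430) + (-239 - 246)/7 = (-12 - 57)*(-1/430) - 485*⅐ = -69*(-1/430) - 485/7 = 69/430 - 485/7 = -208067/3010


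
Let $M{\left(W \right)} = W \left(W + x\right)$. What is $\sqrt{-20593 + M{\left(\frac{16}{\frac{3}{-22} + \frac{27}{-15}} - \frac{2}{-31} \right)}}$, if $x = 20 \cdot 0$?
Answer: $\frac{i \sqrt{894916258181}}{6603} \approx 143.27 i$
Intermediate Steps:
$x = 0$
$M{\left(W \right)} = W^{2}$ ($M{\left(W \right)} = W \left(W + 0\right) = W W = W^{2}$)
$\sqrt{-20593 + M{\left(\frac{16}{\frac{3}{-22} + \frac{27}{-15}} - \frac{2}{-31} \right)}} = \sqrt{-20593 + \left(\frac{16}{\frac{3}{-22} + \frac{27}{-15}} - \frac{2}{-31}\right)^{2}} = \sqrt{-20593 + \left(\frac{16}{3 \left(- \frac{1}{22}\right) + 27 \left(- \frac{1}{15}\right)} - - \frac{2}{31}\right)^{2}} = \sqrt{-20593 + \left(\frac{16}{- \frac{3}{22} - \frac{9}{5}} + \frac{2}{31}\right)^{2}} = \sqrt{-20593 + \left(\frac{16}{- \frac{213}{110}} + \frac{2}{31}\right)^{2}} = \sqrt{-20593 + \left(16 \left(- \frac{110}{213}\right) + \frac{2}{31}\right)^{2}} = \sqrt{-20593 + \left(- \frac{1760}{213} + \frac{2}{31}\right)^{2}} = \sqrt{-20593 + \left(- \frac{54134}{6603}\right)^{2}} = \sqrt{-20593 + \frac{2930489956}{43599609}} = \sqrt{- \frac{894916258181}{43599609}} = \frac{i \sqrt{894916258181}}{6603}$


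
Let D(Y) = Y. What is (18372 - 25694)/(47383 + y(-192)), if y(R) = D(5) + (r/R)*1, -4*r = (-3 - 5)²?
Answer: -87864/568657 ≈ -0.15451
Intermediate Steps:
r = -16 (r = -(-3 - 5)²/4 = -¼*(-8)² = -¼*64 = -16)
y(R) = 5 - 16/R (y(R) = 5 - 16/R*1 = 5 - 16/R)
(18372 - 25694)/(47383 + y(-192)) = (18372 - 25694)/(47383 + (5 - 16/(-192))) = -7322/(47383 + (5 - 16*(-1/192))) = -7322/(47383 + (5 + 1/12)) = -7322/(47383 + 61/12) = -7322/568657/12 = -7322*12/568657 = -87864/568657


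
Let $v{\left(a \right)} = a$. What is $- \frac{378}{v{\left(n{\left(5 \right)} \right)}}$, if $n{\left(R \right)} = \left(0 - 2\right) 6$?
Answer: $\frac{63}{2} \approx 31.5$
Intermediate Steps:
$n{\left(R \right)} = -12$ ($n{\left(R \right)} = \left(-2\right) 6 = -12$)
$- \frac{378}{v{\left(n{\left(5 \right)} \right)}} = - \frac{378}{-12} = \left(-378\right) \left(- \frac{1}{12}\right) = \frac{63}{2}$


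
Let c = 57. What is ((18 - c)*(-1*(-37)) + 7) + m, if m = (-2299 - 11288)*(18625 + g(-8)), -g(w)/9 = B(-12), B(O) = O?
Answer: -254526707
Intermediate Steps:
g(w) = 108 (g(w) = -9*(-12) = 108)
m = -254525271 (m = (-2299 - 11288)*(18625 + 108) = -13587*18733 = -254525271)
((18 - c)*(-1*(-37)) + 7) + m = ((18 - 1*57)*(-1*(-37)) + 7) - 254525271 = ((18 - 57)*37 + 7) - 254525271 = (-39*37 + 7) - 254525271 = (-1443 + 7) - 254525271 = -1436 - 254525271 = -254526707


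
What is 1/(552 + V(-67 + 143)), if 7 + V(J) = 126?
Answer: 1/671 ≈ 0.0014903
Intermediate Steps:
V(J) = 119 (V(J) = -7 + 126 = 119)
1/(552 + V(-67 + 143)) = 1/(552 + 119) = 1/671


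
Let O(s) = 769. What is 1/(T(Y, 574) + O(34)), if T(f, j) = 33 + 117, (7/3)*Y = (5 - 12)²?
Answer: 1/919 ≈ 0.0010881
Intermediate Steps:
Y = 21 (Y = 3*(5 - 12)²/7 = (3/7)*(-7)² = (3/7)*49 = 21)
T(f, j) = 150
1/(T(Y, 574) + O(34)) = 1/(150 + 769) = 1/919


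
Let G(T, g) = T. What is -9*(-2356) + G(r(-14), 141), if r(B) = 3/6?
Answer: 42409/2 ≈ 21205.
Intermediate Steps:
r(B) = ½ (r(B) = 3*(⅙) = ½)
-9*(-2356) + G(r(-14), 141) = -9*(-2356) + ½ = 21204 + ½ = 42409/2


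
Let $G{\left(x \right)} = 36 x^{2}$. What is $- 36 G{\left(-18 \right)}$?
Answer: $-419904$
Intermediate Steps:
$- 36 G{\left(-18 \right)} = - 36 \cdot 36 \left(-18\right)^{2} = - 36 \cdot 36 \cdot 324 = \left(-36\right) 11664 = -419904$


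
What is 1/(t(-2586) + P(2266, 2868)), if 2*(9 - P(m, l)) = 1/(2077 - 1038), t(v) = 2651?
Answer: 2078/5527479 ≈ 0.00037594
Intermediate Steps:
P(m, l) = 18701/2078 (P(m, l) = 9 - 1/(2*(2077 - 1038)) = 9 - ½/1039 = 9 - ½*1/1039 = 9 - 1/2078 = 18701/2078)
1/(t(-2586) + P(2266, 2868)) = 1/(2651 + 18701/2078) = 1/(5527479/2078) = 2078/5527479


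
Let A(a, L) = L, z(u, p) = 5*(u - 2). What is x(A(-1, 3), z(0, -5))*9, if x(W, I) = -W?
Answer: -27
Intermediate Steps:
z(u, p) = -10 + 5*u (z(u, p) = 5*(-2 + u) = -10 + 5*u)
x(A(-1, 3), z(0, -5))*9 = -1*3*9 = -3*9 = -27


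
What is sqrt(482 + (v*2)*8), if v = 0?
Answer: sqrt(482) ≈ 21.954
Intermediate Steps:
sqrt(482 + (v*2)*8) = sqrt(482 + (0*2)*8) = sqrt(482 + 0*8) = sqrt(482 + 0) = sqrt(482)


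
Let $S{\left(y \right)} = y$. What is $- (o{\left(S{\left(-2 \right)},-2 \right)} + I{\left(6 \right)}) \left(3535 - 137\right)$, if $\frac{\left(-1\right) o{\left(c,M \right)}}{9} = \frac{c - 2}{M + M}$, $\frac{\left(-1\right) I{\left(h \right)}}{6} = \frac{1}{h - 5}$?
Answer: $50970$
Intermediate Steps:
$I{\left(h \right)} = - \frac{6}{-5 + h}$ ($I{\left(h \right)} = - \frac{6}{h - 5} = - \frac{6}{-5 + h}$)
$o{\left(c,M \right)} = - \frac{9 \left(-2 + c\right)}{2 M}$ ($o{\left(c,M \right)} = - 9 \frac{c - 2}{M + M} = - 9 \frac{-2 + c}{2 M} = - \frac{9 \left(-2 + c\right)}{2 M}$)
$- (o{\left(S{\left(-2 \right)},-2 \right)} + I{\left(6 \right)}) \left(3535 - 137\right) = - (\frac{9 \left(2 - -2\right)}{2 \left(-2\right)} - \frac{6}{-5 + 6}) \left(3535 - 137\right) = - (\frac{9}{2} \left(- \frac{1}{2}\right) \left(2 + 2\right) - \frac{6}{1}) 3398 = - (\frac{9}{2} \left(- \frac{1}{2}\right) 4 - 6) 3398 = - (-9 - 6) 3398 = \left(-1\right) \left(-15\right) 3398 = 15 \cdot 3398 = 50970$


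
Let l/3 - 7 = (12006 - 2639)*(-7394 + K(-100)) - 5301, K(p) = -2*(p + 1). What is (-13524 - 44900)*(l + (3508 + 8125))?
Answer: 11814445485080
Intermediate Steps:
K(p) = -2 - 2*p (K(p) = -2*(1 + p) = -2 - 2*p)
l = -202230678 (l = 21 + 3*((12006 - 2639)*(-7394 + (-2 - 2*(-100))) - 5301) = 21 + 3*(9367*(-7394 + (-2 + 200)) - 5301) = 21 + 3*(9367*(-7394 + 198) - 5301) = 21 + 3*(9367*(-7196) - 5301) = 21 + 3*(-67404932 - 5301) = 21 + 3*(-67410233) = 21 - 202230699 = -202230678)
(-13524 - 44900)*(l + (3508 + 8125)) = (-13524 - 44900)*(-202230678 + (3508 + 8125)) = -58424*(-202230678 + 11633) = -58424*(-202219045) = 11814445485080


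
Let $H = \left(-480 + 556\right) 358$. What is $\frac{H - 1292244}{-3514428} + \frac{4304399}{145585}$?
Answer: $\frac{347992514428}{11628363645} \approx 29.926$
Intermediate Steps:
$H = 27208$ ($H = 76 \cdot 358 = 27208$)
$\frac{H - 1292244}{-3514428} + \frac{4304399}{145585} = \frac{27208 - 1292244}{-3514428} + \frac{4304399}{145585} = \left(27208 - 1292244\right) \left(- \frac{1}{3514428}\right) + 4304399 \cdot \frac{1}{145585} = \left(-1265036\right) \left(- \frac{1}{3514428}\right) + \frac{391309}{13235} = \frac{316259}{878607} + \frac{391309}{13235} = \frac{347992514428}{11628363645}$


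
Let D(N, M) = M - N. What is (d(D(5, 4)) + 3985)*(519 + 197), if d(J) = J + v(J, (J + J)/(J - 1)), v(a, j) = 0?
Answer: 2852544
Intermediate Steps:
d(J) = J (d(J) = J + 0 = J)
(d(D(5, 4)) + 3985)*(519 + 197) = ((4 - 1*5) + 3985)*(519 + 197) = ((4 - 5) + 3985)*716 = (-1 + 3985)*716 = 3984*716 = 2852544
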